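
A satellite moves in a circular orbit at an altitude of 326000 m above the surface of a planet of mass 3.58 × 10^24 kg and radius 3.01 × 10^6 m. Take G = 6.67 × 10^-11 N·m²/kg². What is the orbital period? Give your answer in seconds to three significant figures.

2480 s

r = R + h = 3.01 × 10^6 + 326000 = 3.336 × 10^6 m. Gravity provides the centripetal force: G M m / r² = m v² / r ⇒ v = √(GM/r) = 8460 m/s.
T = 2πr/v = 2π × 3.336 × 10^6 / 8460 = 2478 s.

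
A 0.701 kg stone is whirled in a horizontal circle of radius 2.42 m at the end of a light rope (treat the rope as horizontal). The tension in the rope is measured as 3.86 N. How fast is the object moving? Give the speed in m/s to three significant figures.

T = m v²/r ⇒ v = √(T r / m) = √(3.86 × 2.42 / 0.701) = √13.33 = 3.650 m/s.

3.65 m/s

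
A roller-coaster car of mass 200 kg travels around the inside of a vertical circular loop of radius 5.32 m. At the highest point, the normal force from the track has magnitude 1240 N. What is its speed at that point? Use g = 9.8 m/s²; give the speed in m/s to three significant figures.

At the top, N + mg = mv²/r, so v = √(r(N/m + g)) = √(5.32 × (1240/200 + 9.8)) = √(5.32 × 16.00) = √85.12 = 9.226 m/s.

9.23 m/s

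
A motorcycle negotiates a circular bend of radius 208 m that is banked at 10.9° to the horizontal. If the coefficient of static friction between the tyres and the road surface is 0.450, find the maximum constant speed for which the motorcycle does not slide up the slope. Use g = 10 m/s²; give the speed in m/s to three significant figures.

38.3 m/s

At the maximum speed, friction acts down the slope at its limiting value f = μN. Radially (horizontal, toward centre): N sinθ + μN cosθ = mv²/r. Vertically: N cosθ − μN sinθ = mg.
Dividing: v² = r g (sinθ + μcosθ)/(cosθ − μsinθ).
sinθ + μcosθ = 0.1891 + 0.450×0.9820 = 0.6310; cosθ − μsinθ = 0.9820 − 0.450×0.1891 = 0.8969.
v² = 208 × 10.0 × 0.6310/0.8969 = 1463 m²/s², so v = 38.25 m/s.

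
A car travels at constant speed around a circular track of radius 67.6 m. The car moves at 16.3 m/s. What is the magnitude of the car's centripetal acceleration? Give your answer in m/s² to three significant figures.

a_c = v²/r = (16.30)²/67.6 = 265.7/67.6 = 3.930 m/s².

3.93 m/s²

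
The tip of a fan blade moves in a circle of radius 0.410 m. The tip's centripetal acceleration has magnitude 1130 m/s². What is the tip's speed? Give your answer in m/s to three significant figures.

a_c = v²/r ⇒ v = √(a_c · r) = √(1130 × 0.410) = √463.3 = 21.52 m/s.

21.5 m/s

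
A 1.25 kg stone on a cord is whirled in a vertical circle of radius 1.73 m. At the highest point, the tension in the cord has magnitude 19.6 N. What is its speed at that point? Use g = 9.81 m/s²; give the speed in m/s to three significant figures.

At the top, T + mg = mv²/r, so v = √(r(T/m + g)) = √(1.73 × (19.6/1.25 + 9.81)) = √(1.73 × 25.49) = √44.10 = 6.641 m/s.

6.64 m/s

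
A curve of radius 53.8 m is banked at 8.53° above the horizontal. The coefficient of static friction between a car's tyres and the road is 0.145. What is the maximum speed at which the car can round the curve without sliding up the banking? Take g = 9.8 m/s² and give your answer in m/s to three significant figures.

At the maximum speed, friction acts down the slope at its limiting value f = μN. Radially (horizontal, toward centre): N sinθ + μN cosθ = mv²/r. Vertically: N cosθ − μN sinθ = mg.
Dividing: v² = r g (sinθ + μcosθ)/(cosθ − μsinθ).
sinθ + μcosθ = 0.1483 + 0.145×0.9889 = 0.2917; cosθ − μsinθ = 0.9889 − 0.145×0.1483 = 0.9674.
v² = 53.8 × 9.8 × 0.2917/0.9674 = 159.0 m²/s², so v = 12.61 m/s.

12.6 m/s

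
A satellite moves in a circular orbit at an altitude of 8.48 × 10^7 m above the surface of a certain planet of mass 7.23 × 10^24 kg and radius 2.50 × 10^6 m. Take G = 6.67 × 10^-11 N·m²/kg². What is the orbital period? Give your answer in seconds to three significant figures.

233000 s

r = R + h = 2.50 × 10^6 + 8.48 × 10^7 = 8.730 × 10^7 m. Gravity provides the centripetal force: G M m / r² = m v² / r ⇒ v = √(GM/r) = 2350 m/s.
T = 2πr/v = 2π × 8.730 × 10^7 / 2350 = 233400 s.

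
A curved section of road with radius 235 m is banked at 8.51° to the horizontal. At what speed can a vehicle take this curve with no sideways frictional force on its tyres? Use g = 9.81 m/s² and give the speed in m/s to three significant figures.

On a frictionless banked curve, N sinθ = mv²/r and N cosθ = mg, so tanθ = v²/(rg).
v = √(r g tanθ) = √(235 × 9.81 × tan 8.51°) = √(235 × 9.81 × 0.1496) = √344.9 = 18.57 m/s.

18.6 m/s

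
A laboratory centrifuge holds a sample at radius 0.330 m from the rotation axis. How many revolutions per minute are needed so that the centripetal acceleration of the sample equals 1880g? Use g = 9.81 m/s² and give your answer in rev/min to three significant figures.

Require ω²r = 1880g, so ω = √(1880 × 9.81/0.330) = 236.4 rad/s.
In rev/min: ω × 60/(2π) = 236.4 × 60/(2π) = 2258 rev/min.

2260 rev/min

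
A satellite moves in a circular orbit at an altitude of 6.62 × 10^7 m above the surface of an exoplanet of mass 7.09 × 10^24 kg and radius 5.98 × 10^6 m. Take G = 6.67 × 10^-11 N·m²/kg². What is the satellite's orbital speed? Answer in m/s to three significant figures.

2560 m/s

Orbital radius r = R + h = 5.98 × 10^6 + 6.62 × 10^7 = 7.218 × 10^7 m.
Gravity supplies the centripetal force: G M m / r² = m v² / r, so v = √(GM/r).
v = √(6.67 × 10^-11 × 7.09 × 10^24 / 7.218 × 10^7) = √(6.552 × 10^6) = 2560 m/s.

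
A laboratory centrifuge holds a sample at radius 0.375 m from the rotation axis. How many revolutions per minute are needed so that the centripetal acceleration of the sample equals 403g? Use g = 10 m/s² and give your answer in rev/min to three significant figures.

Require ω²r = 403g, so ω = √(403 × 10.0/0.375) = 103.7 rad/s.
In rev/min: ω × 60/(2π) = 103.7 × 60/(2π) = 989.9 rev/min.

990 rev/min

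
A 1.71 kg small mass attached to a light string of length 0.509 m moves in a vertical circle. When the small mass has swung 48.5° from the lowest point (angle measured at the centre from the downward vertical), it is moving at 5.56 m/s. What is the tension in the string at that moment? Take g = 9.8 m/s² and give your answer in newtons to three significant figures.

115 N

Take the radial direction toward the centre of the circle as positive. The component of the weight along the string toward the centre is −mg cos φ (φ measured from the bottom), so Newton's second law along the string gives T − mg cos φ = m v²/r.
cos 48.5° = 0.6626, so T = m(v²/r + g cos φ) = 1.71 × ((5.56)²/0.509 + 9.8 × 0.6626) = 1.71 × (60.73 + (6.494)) = 1.71 × 67.23 = 115.0 N.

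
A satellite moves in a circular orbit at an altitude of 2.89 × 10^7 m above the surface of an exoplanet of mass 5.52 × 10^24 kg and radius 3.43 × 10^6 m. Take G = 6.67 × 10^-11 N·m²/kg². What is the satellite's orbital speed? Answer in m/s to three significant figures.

3370 m/s

Orbital radius r = R + h = 3.43 × 10^6 + 2.89 × 10^7 = 3.233 × 10^7 m.
Gravity supplies the centripetal force: G M m / r² = m v² / r, so v = √(GM/r).
v = √(6.67 × 10^-11 × 5.52 × 10^24 / 3.233 × 10^7) = √(1.139 × 10^7) = 3375 m/s.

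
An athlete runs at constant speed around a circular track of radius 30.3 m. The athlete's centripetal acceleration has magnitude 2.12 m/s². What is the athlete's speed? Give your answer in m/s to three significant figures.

8.01 m/s

a_c = v²/r ⇒ v = √(a_c · r) = √(2.12 × 30.3) = √64.24 = 8.015 m/s.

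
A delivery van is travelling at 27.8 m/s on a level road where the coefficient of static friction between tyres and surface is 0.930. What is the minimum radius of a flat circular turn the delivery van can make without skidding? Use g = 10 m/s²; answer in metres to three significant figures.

At the limit, μ_s m g = m v²/r, so r_min = v²/(μ_s g) = (27.8)²/(0.930 × 10.0) = 772.8/9.300 = 83.10 m.

83.1 m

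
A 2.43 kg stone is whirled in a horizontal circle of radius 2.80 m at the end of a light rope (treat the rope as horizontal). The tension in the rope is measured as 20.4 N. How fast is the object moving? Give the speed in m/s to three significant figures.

4.85 m/s

T = m v²/r ⇒ v = √(T r / m) = √(20.4 × 2.80 / 2.43) = √23.51 = 4.848 m/s.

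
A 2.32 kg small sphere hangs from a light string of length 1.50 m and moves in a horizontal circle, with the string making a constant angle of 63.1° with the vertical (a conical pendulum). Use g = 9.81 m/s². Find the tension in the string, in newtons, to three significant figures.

Vertically the bob has no acceleration, so T cosθ = mg.
T = mg/cosθ = 2.32 × 9.81 / cos 63.1° = 22.76/0.4524 = 50.30 N.

50.3 N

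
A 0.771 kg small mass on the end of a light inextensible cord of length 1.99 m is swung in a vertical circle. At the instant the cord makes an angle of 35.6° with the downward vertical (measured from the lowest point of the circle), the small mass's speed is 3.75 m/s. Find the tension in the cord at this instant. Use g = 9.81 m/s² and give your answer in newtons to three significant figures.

11.6 N

Take the radial direction toward the centre of the circle as positive. The component of the weight along the string toward the centre is −mg cos φ (φ measured from the bottom), so Newton's second law along the string gives T − mg cos φ = m v²/r.
cos 35.6° = 0.8131, so T = m(v²/r + g cos φ) = 0.771 × ((3.75)²/1.99 + 9.81 × 0.8131) = 0.771 × (7.067 + (7.977)) = 0.771 × 15.04 = 11.60 N.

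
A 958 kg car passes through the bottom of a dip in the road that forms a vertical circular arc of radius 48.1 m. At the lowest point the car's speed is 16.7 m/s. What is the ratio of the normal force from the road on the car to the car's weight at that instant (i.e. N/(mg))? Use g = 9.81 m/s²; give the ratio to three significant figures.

1.59

At the bottom, N − mg = mv²/r, so N = m(v²/r + g) and N/(mg) = v²/(rg) + 1 = (16.7)²/(48.1 × 9.81) + 1 = 0.5910 + 1 = 1.591.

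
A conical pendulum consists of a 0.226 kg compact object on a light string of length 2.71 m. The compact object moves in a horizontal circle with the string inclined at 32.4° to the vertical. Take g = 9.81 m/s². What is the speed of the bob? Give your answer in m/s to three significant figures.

The radius of the circle is r = L sinθ = 2.71 × sin 32.4° = 1.452 m.
Horizontally T sinθ = mv²/r and vertically T cosθ = mg, so tanθ = v²/(rg).
v = √(r g tanθ) = √(1.452 × 9.81 × 0.6346) = √9.040 = 3.007 m/s.

3.01 m/s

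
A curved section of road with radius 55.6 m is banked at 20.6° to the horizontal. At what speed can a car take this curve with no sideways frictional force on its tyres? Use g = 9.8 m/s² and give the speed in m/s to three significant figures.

On a frictionless banked curve, N sinθ = mv²/r and N cosθ = mg, so tanθ = v²/(rg).
v = √(r g tanθ) = √(55.6 × 9.8 × tan 20.6°) = √(55.6 × 9.8 × 0.3759) = √204.8 = 14.31 m/s.

14.3 m/s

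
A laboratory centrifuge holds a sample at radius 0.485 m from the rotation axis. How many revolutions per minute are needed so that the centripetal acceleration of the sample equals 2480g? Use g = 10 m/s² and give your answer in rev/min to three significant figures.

2160 rev/min

Require ω²r = 2480g, so ω = √(2480 × 10.0/0.485) = 226.1 rad/s.
In rev/min: ω × 60/(2π) = 226.1 × 60/(2π) = 2159 rev/min.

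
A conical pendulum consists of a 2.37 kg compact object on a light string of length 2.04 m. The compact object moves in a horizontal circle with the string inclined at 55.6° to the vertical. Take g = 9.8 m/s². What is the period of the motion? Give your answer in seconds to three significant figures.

r = L sinθ = 1.683 m. From T sinθ = mω²r and T cosθ = mg: tanθ = ω²r/g, so ω² = g tanθ / r = g/(L cosθ).
ω = √(g/(L cosθ)) = √(9.8/(2.04 × 0.5650)) = √8.503 = 2.916 rad/s.
Period = 2π/ω = 2.155 s.

2.15 s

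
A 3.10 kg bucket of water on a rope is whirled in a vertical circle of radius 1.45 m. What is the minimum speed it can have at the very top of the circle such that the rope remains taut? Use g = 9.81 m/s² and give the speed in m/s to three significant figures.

3.77 m/s

At the highest point the centre is directly below, so both the weight and T act inward: T + mg = mv²/r.
At minimum speed T → 0, so mg = mv_min²/r ⇒ v_min = √(g r) = √(9.81 × 1.45) = 3.772 m/s.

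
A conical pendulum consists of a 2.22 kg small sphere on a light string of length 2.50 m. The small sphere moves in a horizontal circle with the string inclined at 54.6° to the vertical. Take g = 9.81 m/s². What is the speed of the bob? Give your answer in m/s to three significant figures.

5.30 m/s

The radius of the circle is r = L sinθ = 2.50 × sin 54.6° = 2.038 m.
Horizontally T sinθ = mv²/r and vertically T cosθ = mg, so tanθ = v²/(rg).
v = √(r g tanθ) = √(2.038 × 9.81 × 1.407) = √28.13 = 5.304 m/s.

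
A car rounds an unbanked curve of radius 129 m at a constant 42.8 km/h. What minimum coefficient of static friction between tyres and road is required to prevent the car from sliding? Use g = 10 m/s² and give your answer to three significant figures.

0.110

v = 42.8/3.6 = 11.89 m/s.
Friction provides the centripetal force: μ_s m g = m v²/r, so μ_s = v²/(g r) = (11.89)²/(10.0 × 129) = 141.3/1290 = 0.1096.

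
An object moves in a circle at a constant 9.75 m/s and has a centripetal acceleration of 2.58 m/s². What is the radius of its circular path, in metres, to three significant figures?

a_c = v²/r ⇒ r = v²/a_c = (9.75)²/2.58 = 95.06/2.58 = 36.85 m.

36.8 m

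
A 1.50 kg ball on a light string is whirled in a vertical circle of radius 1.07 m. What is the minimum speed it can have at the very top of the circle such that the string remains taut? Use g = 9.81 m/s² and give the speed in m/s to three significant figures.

3.24 m/s

At the highest point the centre is directly below, so both the weight and T act inward: T + mg = mv²/r.
At minimum speed T → 0, so mg = mv_min²/r ⇒ v_min = √(g r) = √(9.81 × 1.07) = 3.240 m/s.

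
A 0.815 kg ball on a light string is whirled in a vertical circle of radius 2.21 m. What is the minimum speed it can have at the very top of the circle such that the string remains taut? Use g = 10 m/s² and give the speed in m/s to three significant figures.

4.70 m/s

At the top, both weight mg and T point toward the centre: T + mg = mv²/r.
At minimum speed T → 0, so mg = mv_min²/r ⇒ v_min = √(g r) = √(10.0 × 2.21) = 4.701 m/s.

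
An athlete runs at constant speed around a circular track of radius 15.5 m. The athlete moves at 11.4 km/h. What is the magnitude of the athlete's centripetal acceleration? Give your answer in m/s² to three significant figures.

v = 11.4 km/h = 11.4/3.6 = 3.167 m/s.
a_c = v²/r = (3.167)²/15.5 = 10.03/15.5 = 0.6470 m/s².

0.647 m/s²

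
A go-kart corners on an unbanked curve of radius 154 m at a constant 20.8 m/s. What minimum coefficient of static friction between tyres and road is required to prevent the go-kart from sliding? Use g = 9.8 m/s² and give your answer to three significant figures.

Friction provides the centripetal force: μ_s m g = m v²/r, so μ_s = v²/(g r) = (20.80)²/(9.8 × 154) = 432.6/1509 = 0.2867.

0.287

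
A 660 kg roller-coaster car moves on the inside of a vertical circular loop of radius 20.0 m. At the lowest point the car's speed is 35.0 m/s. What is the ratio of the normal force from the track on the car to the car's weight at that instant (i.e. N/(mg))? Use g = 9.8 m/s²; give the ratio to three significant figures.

At the bottom, N − mg = mv²/r, so N = m(v²/r + g) and N/(mg) = v²/(rg) + 1 = (35.0)²/(20.0 × 9.8) + 1 = 6.250 + 1 = 7.250.

7.25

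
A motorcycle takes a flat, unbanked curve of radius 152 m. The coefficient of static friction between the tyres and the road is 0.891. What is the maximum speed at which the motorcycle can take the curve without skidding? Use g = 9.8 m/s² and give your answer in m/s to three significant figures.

36.4 m/s

The only inward force on a level bend is static friction, so at the limit f_s = μ_s N = μ_s m g = m v²/r.
Mass cancels: v_max = √(μ_s g r) = √(0.891 × 9.8 × 152) = √1327 = 36.43 m/s.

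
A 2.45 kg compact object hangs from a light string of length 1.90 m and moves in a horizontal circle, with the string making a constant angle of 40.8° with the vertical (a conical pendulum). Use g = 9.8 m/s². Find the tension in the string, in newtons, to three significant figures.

Vertically the bob has no acceleration, so T cosθ = mg.
T = mg/cosθ = 2.45 × 9.8 / cos 40.8° = 24.01/0.7570 = 31.72 N.

31.7 N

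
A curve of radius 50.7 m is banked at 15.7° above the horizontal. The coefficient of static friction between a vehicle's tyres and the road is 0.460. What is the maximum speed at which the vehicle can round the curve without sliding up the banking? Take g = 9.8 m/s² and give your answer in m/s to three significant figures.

At the maximum speed, friction acts down the slope at its limiting value f = μN. Radially (horizontal, toward centre): N sinθ + μN cosθ = mv²/r. Vertically: N cosθ − μN sinθ = mg.
Dividing: v² = r g (sinθ + μcosθ)/(cosθ − μsinθ).
sinθ + μcosθ = 0.2706 + 0.460×0.9627 = 0.7134; cosθ − μsinθ = 0.9627 − 0.460×0.2706 = 0.8382.
v² = 50.7 × 9.8 × 0.7134/0.8382 = 422.9 m²/s², so v = 20.56 m/s.

20.6 m/s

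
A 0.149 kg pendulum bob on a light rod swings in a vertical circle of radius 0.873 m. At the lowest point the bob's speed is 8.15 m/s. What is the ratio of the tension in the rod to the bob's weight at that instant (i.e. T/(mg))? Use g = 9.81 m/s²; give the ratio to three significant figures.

At the bottom, T − mg = mv²/r, so T = m(v²/r + g) and T/(mg) = v²/(rg) + 1 = (8.15)²/(0.873 × 9.81) + 1 = 7.756 + 1 = 8.756.

8.76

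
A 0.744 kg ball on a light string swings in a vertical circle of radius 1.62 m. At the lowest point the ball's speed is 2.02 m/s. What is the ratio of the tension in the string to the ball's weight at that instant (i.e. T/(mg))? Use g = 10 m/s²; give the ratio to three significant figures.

At the bottom, T − mg = mv²/r, so T = m(v²/r + g) and T/(mg) = v²/(rg) + 1 = (2.02)²/(1.62 × 10.0) + 1 = 0.2519 + 1 = 1.252.

1.25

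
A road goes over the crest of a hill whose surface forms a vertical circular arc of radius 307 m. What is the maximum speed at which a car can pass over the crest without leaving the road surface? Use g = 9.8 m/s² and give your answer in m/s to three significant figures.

54.9 m/s

At the crest the centre of the circle is below the car, so the net downward (centripetal) force is mg − N = mv²/r.
The car leaves the road when N → 0, giving v_max = √(g r) = √(9.8 × 307) = 54.85 m/s.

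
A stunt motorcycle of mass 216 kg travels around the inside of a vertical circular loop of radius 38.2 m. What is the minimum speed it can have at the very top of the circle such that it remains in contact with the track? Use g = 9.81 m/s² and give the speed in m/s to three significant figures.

19.4 m/s

At the highest point the centre is directly below, so both the weight and N act inward: N + mg = mv²/r.
At minimum speed N → 0, so mg = mv_min²/r ⇒ v_min = √(g r) = √(9.81 × 38.2) = 19.36 m/s.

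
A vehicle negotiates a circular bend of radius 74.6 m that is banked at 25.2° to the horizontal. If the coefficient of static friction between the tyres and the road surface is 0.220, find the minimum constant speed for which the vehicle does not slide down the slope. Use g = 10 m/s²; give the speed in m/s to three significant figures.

At the minimum speed, friction acts up the slope at its limiting value f = μN. Radially (horizontal, toward centre): N sinθ − μN cosθ = mv²/r. Vertically: N cosθ + μN sinθ = mg.
Dividing: v² = r g (sinθ − μcosθ)/(cosθ + μsinθ).
sinθ − μcosθ = 0.4258 − 0.220×0.9048 = 0.2267; cosθ + μsinθ = 0.9048 + 0.220×0.4258 = 0.9985.
v² = 74.6 × 10.0 × 0.2267/0.9985 = 169.4 m²/s², so v = 13.01 m/s.

13.0 m/s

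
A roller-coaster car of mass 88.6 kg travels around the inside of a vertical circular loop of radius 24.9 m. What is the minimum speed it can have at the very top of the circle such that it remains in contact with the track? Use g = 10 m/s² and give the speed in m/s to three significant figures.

At the highest point the centre is directly below, so both the weight and N act inward: N + mg = mv²/r.
At minimum speed N → 0, so mg = mv_min²/r ⇒ v_min = √(g r) = √(10.0 × 24.9) = 15.78 m/s.

15.8 m/s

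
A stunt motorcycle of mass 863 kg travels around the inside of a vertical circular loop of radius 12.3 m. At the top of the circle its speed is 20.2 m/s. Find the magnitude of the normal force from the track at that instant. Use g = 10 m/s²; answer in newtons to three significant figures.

At the top, both N and the weight mg point inward (toward the centre), so N + mg = mv²/r.
N = m(v²/r − g) = 863 × ((20.2)²/12.3 − 10.0) = 863 × (33.17 − 10.0) = 863 × 23.17 = 20000 N.

20000 N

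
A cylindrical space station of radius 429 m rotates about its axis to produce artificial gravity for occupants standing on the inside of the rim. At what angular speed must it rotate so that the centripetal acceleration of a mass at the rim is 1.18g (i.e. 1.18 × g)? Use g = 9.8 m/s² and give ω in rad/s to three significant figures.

Centripetal acceleration a_c = ω²r. Setting ω²r = 1.18g:
ω = √(1.18g / r) = √(1.18 × 9.8 / 429) = √0.02696 = 0.1642 rad/s.

0.164 rad/s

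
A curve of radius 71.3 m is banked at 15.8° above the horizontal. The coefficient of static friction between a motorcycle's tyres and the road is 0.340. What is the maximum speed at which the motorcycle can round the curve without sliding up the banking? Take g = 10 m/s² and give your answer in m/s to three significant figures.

At the maximum speed, friction acts down the slope at its limiting value f = μN. Radially (horizontal, toward centre): N sinθ + μN cosθ = mv²/r. Vertically: N cosθ − μN sinθ = mg.
Dividing: v² = r g (sinθ + μcosθ)/(cosθ − μsinθ).
sinθ + μcosθ = 0.2723 + 0.340×0.9622 = 0.5994; cosθ − μsinθ = 0.9622 − 0.340×0.2723 = 0.8696.
v² = 71.3 × 10.0 × 0.5994/0.8696 = 491.5 m²/s², so v = 22.17 m/s.

22.2 m/s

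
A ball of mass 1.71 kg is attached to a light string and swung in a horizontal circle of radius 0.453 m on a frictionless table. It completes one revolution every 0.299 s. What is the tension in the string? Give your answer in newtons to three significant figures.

v = 2πr/T = 2π × 0.453/0.299 = 9.519 m/s.
The tension is the only horizontal force, so it supplies the full centripetal force: T = m v²/r = 1.71 × (9.519)²/0.453 = 1.71 × 90.62/0.453 = 342.1 N.

342 N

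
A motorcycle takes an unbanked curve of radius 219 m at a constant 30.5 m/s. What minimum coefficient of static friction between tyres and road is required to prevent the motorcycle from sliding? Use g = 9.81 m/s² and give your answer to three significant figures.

0.433

Friction provides the centripetal force: μ_s m g = m v²/r, so μ_s = v²/(g r) = (30.50)²/(9.81 × 219) = 930.2/2148 = 0.4330.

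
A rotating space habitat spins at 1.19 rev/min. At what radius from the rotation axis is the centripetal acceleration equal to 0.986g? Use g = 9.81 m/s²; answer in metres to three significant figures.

623 m

ω = 1.19 rev/min × 2π/60 = 0.1246 rad/s.
a_c = ω²r = 0.986g ⇒ r = 0.986 × 9.81 / (0.1246)² = 9.673/0.01553 = 622.9 m.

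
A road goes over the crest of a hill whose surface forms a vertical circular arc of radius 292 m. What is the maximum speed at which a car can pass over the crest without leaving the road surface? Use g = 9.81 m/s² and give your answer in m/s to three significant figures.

At the crest the centre of the circle is below the car, so the net downward (centripetal) force is mg − N = mv²/r.
The car leaves the road when N → 0, giving v_max = √(g r) = √(9.81 × 292) = 53.52 m/s.

53.5 m/s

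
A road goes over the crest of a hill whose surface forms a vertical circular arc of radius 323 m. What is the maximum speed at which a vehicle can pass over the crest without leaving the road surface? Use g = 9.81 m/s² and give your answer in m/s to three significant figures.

At the crest the centre of the circle is below the vehicle, so the net downward (centripetal) force is mg − N = mv²/r.
The vehicle leaves the road when N → 0, giving v_max = √(g r) = √(9.81 × 323) = 56.29 m/s.

56.3 m/s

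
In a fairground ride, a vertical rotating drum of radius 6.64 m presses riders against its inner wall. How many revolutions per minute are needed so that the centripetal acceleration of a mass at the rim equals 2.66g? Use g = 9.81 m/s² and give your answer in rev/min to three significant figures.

18.9 rev/min

Require ω²r = 2.66g, so ω = √(2.66 × 9.81/6.64) = 1.982 rad/s.
In rev/min: ω × 60/(2π) = 1.982 × 60/(2π) = 18.93 rev/min.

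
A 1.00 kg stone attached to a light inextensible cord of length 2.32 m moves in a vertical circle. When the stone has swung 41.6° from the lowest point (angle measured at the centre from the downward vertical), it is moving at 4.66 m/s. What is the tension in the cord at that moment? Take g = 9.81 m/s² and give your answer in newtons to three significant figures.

Take the radial direction toward the centre of the circle as positive. The component of the weight along the string toward the centre is −mg cos φ (φ measured from the bottom), so Newton's second law along the string gives T − mg cos φ = m v²/r.
cos 41.6° = 0.7478, so T = m(v²/r + g cos φ) = 1.00 × ((4.66)²/2.32 + 9.81 × 0.7478) = 1.00 × (9.360 + (7.336)) = 1.00 × 16.70 = 16.70 N.

16.7 N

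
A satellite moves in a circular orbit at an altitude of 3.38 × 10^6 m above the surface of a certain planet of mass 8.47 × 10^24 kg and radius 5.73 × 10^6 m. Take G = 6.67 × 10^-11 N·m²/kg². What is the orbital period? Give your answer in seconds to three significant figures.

r = R + h = 5.73 × 10^6 + 3.38 × 10^6 = 9.110 × 10^6 m. Gravity provides the centripetal force: G M m / r² = m v² / r ⇒ v = √(GM/r) = 7875 m/s.
T = 2πr/v = 2π × 9.110 × 10^6 / 7875 = 7269 s.

7270 s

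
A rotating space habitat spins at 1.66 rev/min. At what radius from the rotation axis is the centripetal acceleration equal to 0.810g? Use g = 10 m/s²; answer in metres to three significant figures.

268 m

ω = 1.66 rev/min × 2π/60 = 0.1738 rad/s.
a_c = ω²r = 0.810g ⇒ r = 0.810 × 10.0 / (0.1738)² = 8.100/0.03022 = 268.0 m.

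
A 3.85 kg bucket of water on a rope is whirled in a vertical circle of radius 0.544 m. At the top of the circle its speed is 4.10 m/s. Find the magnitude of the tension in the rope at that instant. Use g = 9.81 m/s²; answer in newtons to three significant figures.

81.2 N

At the top, both T and the weight mg point inward (toward the centre), so T + mg = mv²/r.
T = m(v²/r − g) = 3.85 × ((4.10)²/0.544 − 9.81) = 3.85 × (30.90 − 9.81) = 3.85 × 21.09 = 81.20 N.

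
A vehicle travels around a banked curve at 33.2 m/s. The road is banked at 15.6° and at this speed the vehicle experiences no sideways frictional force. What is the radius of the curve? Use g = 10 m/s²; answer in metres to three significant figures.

395 m

Frictionless banking: tanθ = v²/(rg), so r = v²/(g tanθ).
r = (33.2)²/(10.0 × tan 15.6°) = 1102/(10.0 × 0.2792) = 1102/2.792 = 394.8 m.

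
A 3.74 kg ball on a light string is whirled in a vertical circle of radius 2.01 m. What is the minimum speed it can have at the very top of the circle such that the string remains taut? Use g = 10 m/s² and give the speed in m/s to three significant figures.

4.48 m/s

At the top, both weight mg and T point toward the centre: T + mg = mv²/r.
At minimum speed T → 0, so mg = mv_min²/r ⇒ v_min = √(g r) = √(10.0 × 2.01) = 4.483 m/s.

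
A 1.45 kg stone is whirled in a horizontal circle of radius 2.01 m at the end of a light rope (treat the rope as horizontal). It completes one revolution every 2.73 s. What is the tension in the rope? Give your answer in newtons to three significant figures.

15.4 N

v = 2πr/T = 2π × 2.01/2.73 = 4.626 m/s.
The tension is the only horizontal force, so it supplies the full centripetal force: T = m v²/r = 1.45 × (4.626)²/2.01 = 1.45 × 21.40/2.01 = 15.44 N.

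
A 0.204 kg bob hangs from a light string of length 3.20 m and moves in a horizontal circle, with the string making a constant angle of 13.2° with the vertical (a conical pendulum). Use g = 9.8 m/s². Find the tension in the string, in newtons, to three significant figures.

Vertically the bob has no acceleration, so T cosθ = mg.
T = mg/cosθ = 0.204 × 9.8 / cos 13.2° = 1.999/0.9736 = 2.053 N.

2.05 N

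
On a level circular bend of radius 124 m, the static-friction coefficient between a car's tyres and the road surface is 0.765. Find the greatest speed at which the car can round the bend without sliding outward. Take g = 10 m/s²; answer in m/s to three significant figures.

30.8 m/s

The only inward force on a level bend is static friction, so at the limit f_s = μ_s N = μ_s m g = m v²/r.
Mass cancels: v_max = √(μ_s g r) = √(0.765 × 10.0 × 124) = √948.6 = 30.80 m/s.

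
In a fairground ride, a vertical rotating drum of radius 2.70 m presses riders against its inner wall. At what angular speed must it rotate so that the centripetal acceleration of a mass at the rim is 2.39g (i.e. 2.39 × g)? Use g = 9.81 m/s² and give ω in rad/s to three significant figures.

Centripetal acceleration a_c = ω²r. Setting ω²r = 2.39g:
ω = √(2.39g / r) = √(2.39 × 9.81 / 2.70) = √8.684 = 2.947 rad/s.

2.95 rad/s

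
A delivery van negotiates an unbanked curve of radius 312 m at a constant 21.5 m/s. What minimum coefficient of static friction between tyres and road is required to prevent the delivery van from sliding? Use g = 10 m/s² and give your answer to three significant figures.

Friction provides the centripetal force: μ_s m g = m v²/r, so μ_s = v²/(g r) = (21.50)²/(10.0 × 312) = 462.2/3120 = 0.1482.

0.148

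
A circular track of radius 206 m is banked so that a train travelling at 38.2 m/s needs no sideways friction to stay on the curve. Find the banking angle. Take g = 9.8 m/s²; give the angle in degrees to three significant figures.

For a frictionless banked turn: horizontally N sinθ = mv²/r and vertically N cosθ = mg.
Dividing: tanθ = v²/(r g) = (38.2)²/(206 × 9.8) = 1459/2019 = 0.7228.
θ = arctan(0.7228) = 35.86°.

35.9°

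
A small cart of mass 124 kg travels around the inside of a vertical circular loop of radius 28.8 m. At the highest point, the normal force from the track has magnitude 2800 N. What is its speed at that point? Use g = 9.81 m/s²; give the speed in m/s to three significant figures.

At the top, N + mg = mv²/r, so v = √(r(N/m + g)) = √(28.8 × (2800/124 + 9.81)) = √(28.8 × 32.39) = √932.9 = 30.54 m/s.

30.5 m/s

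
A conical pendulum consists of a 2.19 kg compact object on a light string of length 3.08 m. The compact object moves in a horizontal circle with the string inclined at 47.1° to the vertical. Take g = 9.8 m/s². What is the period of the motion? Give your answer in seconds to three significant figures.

r = L sinθ = 2.256 m. From T sinθ = mω²r and T cosθ = mg: tanθ = ω²r/g, so ω² = g tanθ / r = g/(L cosθ).
ω = √(g/(L cosθ)) = √(9.8/(3.08 × 0.6807)) = √4.674 = 2.162 rad/s.
Period = 2π/ω = 2.906 s.

2.91 s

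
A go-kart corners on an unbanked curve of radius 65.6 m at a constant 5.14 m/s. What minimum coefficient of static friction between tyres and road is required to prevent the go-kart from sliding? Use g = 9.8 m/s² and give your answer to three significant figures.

Friction provides the centripetal force: μ_s m g = m v²/r, so μ_s = v²/(g r) = (5.140)²/(9.8 × 65.6) = 26.42/642.9 = 0.04110.

0.0411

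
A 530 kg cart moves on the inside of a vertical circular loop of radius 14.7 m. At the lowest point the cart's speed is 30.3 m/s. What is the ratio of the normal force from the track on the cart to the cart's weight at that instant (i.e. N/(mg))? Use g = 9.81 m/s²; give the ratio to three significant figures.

At the bottom, N − mg = mv²/r, so N = m(v²/r + g) and N/(mg) = v²/(rg) + 1 = (30.3)²/(14.7 × 9.81) + 1 = 6.366 + 1 = 7.366.

7.37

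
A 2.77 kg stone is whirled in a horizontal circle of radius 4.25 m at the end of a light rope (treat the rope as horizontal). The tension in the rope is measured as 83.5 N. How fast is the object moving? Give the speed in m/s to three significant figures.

T = m v²/r ⇒ v = √(T r / m) = √(83.5 × 4.25 / 2.77) = √128.1 = 11.32 m/s.

11.3 m/s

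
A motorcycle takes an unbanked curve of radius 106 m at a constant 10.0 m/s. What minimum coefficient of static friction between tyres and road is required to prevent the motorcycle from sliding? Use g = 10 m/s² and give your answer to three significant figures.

0.0943

Friction provides the centripetal force: μ_s m g = m v²/r, so μ_s = v²/(g r) = (10.00)²/(10.0 × 106) = 100.0/1060 = 0.09434.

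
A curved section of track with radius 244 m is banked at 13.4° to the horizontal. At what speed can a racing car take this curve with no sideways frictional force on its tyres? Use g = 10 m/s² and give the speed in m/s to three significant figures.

On a frictionless banked curve, N sinθ = mv²/r and N cosθ = mg, so tanθ = v²/(rg).
v = √(r g tanθ) = √(244 × 10.0 × tan 13.4°) = √(244 × 10.0 × 0.2382) = √581.3 = 24.11 m/s.

24.1 m/s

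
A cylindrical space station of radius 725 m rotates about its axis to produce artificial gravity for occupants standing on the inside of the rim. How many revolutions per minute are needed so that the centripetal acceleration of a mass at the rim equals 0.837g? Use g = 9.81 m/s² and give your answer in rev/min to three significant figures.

Require ω²r = 0.837g, so ω = √(0.837 × 9.81/725) = 0.1064 rad/s.
In rev/min: ω × 60/(2π) = 0.1064 × 60/(2π) = 1.016 rev/min.

1.02 rev/min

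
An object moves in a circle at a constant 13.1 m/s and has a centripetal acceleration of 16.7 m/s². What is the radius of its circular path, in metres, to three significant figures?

a_c = v²/r ⇒ r = v²/a_c = (13.1)²/16.7 = 171.6/16.7 = 10.28 m.

10.3 m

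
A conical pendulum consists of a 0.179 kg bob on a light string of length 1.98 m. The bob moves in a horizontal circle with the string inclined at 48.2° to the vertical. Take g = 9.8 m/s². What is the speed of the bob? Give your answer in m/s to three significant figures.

The radius of the circle is r = L sinθ = 1.98 × sin 48.2° = 1.476 m.
Horizontally T sinθ = mv²/r and vertically T cosθ = mg, so tanθ = v²/(rg).
v = √(r g tanθ) = √(1.476 × 9.8 × 1.118) = √16.18 = 4.022 m/s.

4.02 m/s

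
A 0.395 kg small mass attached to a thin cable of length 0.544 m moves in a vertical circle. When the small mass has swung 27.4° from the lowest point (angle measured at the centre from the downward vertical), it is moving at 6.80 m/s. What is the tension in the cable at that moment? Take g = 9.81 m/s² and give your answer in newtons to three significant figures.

Take the radial direction toward the centre of the circle as positive. The component of the weight along the string toward the centre is −mg cos φ (φ measured from the bottom), so Newton's second law along the string gives T − mg cos φ = m v²/r.
cos 27.4° = 0.8878, so T = m(v²/r + g cos φ) = 0.395 × ((6.80)²/0.544 + 9.81 × 0.8878) = 0.395 × (85.00 + (8.709)) = 0.395 × 93.71 = 37.02 N.

37.0 N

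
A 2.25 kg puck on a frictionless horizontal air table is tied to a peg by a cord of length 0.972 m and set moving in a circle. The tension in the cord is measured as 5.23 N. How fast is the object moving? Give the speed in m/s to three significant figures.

1.50 m/s

T = m v²/r ⇒ v = √(T r / m) = √(5.23 × 0.972 / 2.25) = √2.259 = 1.503 m/s.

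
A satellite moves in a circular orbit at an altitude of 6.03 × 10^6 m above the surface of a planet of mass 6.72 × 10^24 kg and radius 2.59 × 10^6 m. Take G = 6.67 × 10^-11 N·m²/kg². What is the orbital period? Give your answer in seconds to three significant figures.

r = R + h = 2.59 × 10^6 + 6.03 × 10^6 = 8.620 × 10^6 m. Gravity provides the centripetal force: G M m / r² = m v² / r ⇒ v = √(GM/r) = 7211 m/s.
T = 2πr/v = 2π × 8.620 × 10^6 / 7211 = 7511 s.

7510 s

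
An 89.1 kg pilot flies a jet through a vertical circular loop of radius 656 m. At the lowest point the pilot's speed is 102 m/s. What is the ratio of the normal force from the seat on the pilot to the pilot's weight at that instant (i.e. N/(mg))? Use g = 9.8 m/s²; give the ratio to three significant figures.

At the bottom, N − mg = mv²/r, so N = m(v²/r + g) and N/(mg) = v²/(rg) + 1 = (102)²/(656 × 9.8) + 1 = 1.618 + 1 = 2.618.

2.62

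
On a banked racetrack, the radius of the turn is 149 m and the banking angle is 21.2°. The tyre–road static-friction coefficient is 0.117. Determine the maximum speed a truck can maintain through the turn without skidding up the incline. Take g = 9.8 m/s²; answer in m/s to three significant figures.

At the maximum speed, friction acts down the slope at its limiting value f = μN. Radially (horizontal, toward centre): N sinθ + μN cosθ = mv²/r. Vertically: N cosθ − μN sinθ = mg.
Dividing: v² = r g (sinθ + μcosθ)/(cosθ − μsinθ).
sinθ + μcosθ = 0.3616 + 0.117×0.9323 = 0.4707; cosθ − μsinθ = 0.9323 − 0.117×0.3616 = 0.8900.
v² = 149 × 9.8 × 0.4707/0.8900 = 772.3 m²/s², so v = 27.79 m/s.

27.8 m/s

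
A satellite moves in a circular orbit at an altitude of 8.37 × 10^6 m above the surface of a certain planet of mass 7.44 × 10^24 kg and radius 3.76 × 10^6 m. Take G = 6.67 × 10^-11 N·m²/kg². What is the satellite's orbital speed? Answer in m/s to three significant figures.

Orbital radius r = R + h = 3.76 × 10^6 + 8.37 × 10^6 = 1.213 × 10^7 m.
Gravity supplies the centripetal force: G M m / r² = m v² / r, so v = √(GM/r).
v = √(6.67 × 10^-11 × 7.44 × 10^24 / 1.213 × 10^7) = √(4.091 × 10^7) = 6396 m/s.

6400 m/s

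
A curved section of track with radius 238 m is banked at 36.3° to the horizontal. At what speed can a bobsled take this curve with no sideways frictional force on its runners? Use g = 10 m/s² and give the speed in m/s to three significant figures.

On a frictionless banked curve, N sinθ = mv²/r and N cosθ = mg, so tanθ = v²/(rg).
v = √(r g tanθ) = √(238 × 10.0 × tan 36.3°) = √(238 × 10.0 × 0.7346) = √1748 = 41.81 m/s.

41.8 m/s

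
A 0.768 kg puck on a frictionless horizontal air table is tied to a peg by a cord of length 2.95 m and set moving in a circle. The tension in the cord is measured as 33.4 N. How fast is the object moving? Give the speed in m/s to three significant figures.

11.3 m/s

T = m v²/r ⇒ v = √(T r / m) = √(33.4 × 2.95 / 0.768) = √128.3 = 11.33 m/s.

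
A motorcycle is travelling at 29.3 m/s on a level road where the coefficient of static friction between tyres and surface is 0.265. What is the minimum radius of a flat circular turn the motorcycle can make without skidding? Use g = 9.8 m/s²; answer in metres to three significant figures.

331 m

At the limit, μ_s m g = m v²/r, so r_min = v²/(μ_s g) = (29.3)²/(0.265 × 9.8) = 858.5/2.597 = 330.6 m.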